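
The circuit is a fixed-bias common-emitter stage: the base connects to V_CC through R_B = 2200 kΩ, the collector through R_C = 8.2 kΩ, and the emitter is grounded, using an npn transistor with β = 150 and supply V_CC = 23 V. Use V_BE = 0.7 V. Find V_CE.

Base loop: V_CC = I_B·R_B + V_BE, so I_B = (23 − 0.7)/2200 kΩ = 0.0101 mA.
In the active region I_C = β·I_B = 150 × 0.0101 = 1.52 mA.
Collector loop: V_CE = V_CC − I_C·R_C = 23 − 1.52×8.2 = 10.5 V.
Since V_CE = 10.5 V > V_CE(sat) ≈ 0.2 V, the transistor is in the active region as assumed.

V_CE ≈ 11 V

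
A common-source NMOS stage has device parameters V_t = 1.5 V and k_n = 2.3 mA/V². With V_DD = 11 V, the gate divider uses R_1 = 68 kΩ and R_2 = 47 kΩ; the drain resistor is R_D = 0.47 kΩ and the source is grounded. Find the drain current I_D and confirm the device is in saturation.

I_D ≈ 10 mA

V_G = V_DD·R_2/(R_1+R_2) = 11×47/115 = 4.5 V. With the source grounded, V_GS = V_G = 4.5 V.
Assume saturation: I_D = (k_n/2)(V_GS − V_t)² = (2.3/2)×(4.5 − 1.5)² = 1.15×3² = 10.3 mA.
V_DS = V_DD − I_D·R_D = 11 − 10.3×0.47 = 6.15 V.
Saturation requires V_DS ≥ V_GS − V_t = 3 V; 6.15 ≥ 3 ✓.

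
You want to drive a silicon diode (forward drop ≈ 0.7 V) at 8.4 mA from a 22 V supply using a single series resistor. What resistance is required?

The resistor drops V_S − V_D = 22 − 0.7 = 21.3 V at 8.4 mA.
R = 21.3 V / 8.4 mA = 2.54 kΩ.

R ≈ 2.5 kΩ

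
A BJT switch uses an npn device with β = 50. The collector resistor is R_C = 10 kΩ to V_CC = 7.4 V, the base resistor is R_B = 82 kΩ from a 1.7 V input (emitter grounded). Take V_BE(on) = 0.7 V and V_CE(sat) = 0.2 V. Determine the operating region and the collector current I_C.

Assume active. Base-emitter loop: I_B = (V_BB − V_BE)/R_B = (1.7 − 0.7)/82 = 0.0122 mA.
I_C = β·I_B = 50×0.0122 = 0.61 mA.
V_CE = V_CC − I_C·R_C = 7.4 − 0.61×10 = 1.3 V > V_CE(sat), so the active-region assumption holds.

active; I_C ≈ 0.61 mA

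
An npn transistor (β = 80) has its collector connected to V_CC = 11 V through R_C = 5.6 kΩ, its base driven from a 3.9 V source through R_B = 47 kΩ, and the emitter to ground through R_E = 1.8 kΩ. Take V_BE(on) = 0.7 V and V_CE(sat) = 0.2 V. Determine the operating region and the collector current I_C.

active; I_C ≈ 1.3 mA

Assume active. Base-emitter loop: I_B = (V_BB − V_BE)/(R_B + (β+1)R_E) = (3.9 − 0.7)/(47 + 81×1.8) = 0.0166 mA.
I_C = β·I_B = 80×0.0166 = 1.33 mA.
V_CE = V_CC − I_C·R_C − I_E·R_E = 11 − 1.33×5.6 − 1.34×1.8 = 1.14 V > V_CE(sat), so the active-region assumption holds.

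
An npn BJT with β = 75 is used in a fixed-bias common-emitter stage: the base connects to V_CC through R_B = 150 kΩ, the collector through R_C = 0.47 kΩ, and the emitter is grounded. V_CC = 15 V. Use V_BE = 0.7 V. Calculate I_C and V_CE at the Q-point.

I_C ≈ 7.2 mA, V_CE ≈ 12 V

Base loop: V_CC = I_B·R_B + V_BE, so I_B = (15 − 0.7)/150 kΩ = 0.0953 mA.
In the active region I_C = β·I_B = 75 × 0.0953 = 7.15 mA.
Collector loop: V_CE = V_CC − I_C·R_C = 15 − 7.15×0.47 = 11.6 V.
Since V_CE = 11.6 V > V_CE(sat) ≈ 0.2 V, the transistor is in the active region as assumed.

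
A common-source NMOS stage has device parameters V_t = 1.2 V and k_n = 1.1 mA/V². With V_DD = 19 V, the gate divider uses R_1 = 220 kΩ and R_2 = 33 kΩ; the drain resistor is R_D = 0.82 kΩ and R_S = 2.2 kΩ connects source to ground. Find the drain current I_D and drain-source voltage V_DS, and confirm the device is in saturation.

I_D ≈ 0.27 mA, V_DS ≈ 18 V

V_G = V_DD·R_2/(R_1+R_2) = 19×33/253 = 2.48 V.
Assume saturation: I_D = (k_n/2)(V_GS − V_t)² with V_GS = V_G − I_D·R_S = 2.48 − 2.2·I_D.
Substituting gives 2.66·I_D² − 4.09·I_D + 0.899 = 0, with roots I_D = 0.265 or 1.27 mA.
The root I_D = 1.27 mA gives V_GS = -0.321 V ≤ V_t, so take I_D = 0.265 mA.
Then V_GS = 1.89 V and V_DS = V_DD − I_D(R_D+R_S) = 19 − 0.265×3.02 = 18.2 V.
Saturation requires V_DS ≥ V_GS − V_t = 0.695 V; 18.2 ≥ 0.695 ✓.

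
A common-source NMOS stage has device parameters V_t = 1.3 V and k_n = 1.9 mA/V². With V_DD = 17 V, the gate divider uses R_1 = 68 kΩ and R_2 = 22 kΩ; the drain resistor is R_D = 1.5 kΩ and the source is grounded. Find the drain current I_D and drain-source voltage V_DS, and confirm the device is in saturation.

I_D ≈ 7.7 mA, V_DS ≈ 5.4 V

V_G = V_DD·R_2/(R_1+R_2) = 17×22/90 = 4.16 V. With the source grounded, V_GS = V_G = 4.16 V.
Assume saturation: I_D = (k_n/2)(V_GS − V_t)² = (1.9/2)×(4.16 − 1.3)² = 0.95×2.86² = 7.75 mA.
V_DS = V_DD − I_D·R_D = 17 − 7.75×1.5 = 5.38 V.
Saturation requires V_DS ≥ V_GS − V_t = 2.86 V; 5.38 ≥ 2.86 ✓.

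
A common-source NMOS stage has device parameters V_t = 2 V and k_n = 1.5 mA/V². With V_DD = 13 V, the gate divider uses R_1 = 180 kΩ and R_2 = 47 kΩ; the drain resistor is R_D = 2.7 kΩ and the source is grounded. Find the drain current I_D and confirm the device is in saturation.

V_G = V_DD·R_2/(R_1+R_2) = 13×47/227 = 2.69 V. With the source grounded, V_GS = V_G = 2.69 V.
Assume saturation: I_D = (k_n/2)(V_GS − V_t)² = (1.5/2)×(2.69 − 2)² = 0.75×0.692² = 0.359 mA.
V_DS = V_DD − I_D·R_D = 13 − 0.359×2.7 = 12 V.
Saturation requires V_DS ≥ V_GS − V_t = 0.692 V; 12 ≥ 0.692 ✓.

I_D ≈ 0.36 mA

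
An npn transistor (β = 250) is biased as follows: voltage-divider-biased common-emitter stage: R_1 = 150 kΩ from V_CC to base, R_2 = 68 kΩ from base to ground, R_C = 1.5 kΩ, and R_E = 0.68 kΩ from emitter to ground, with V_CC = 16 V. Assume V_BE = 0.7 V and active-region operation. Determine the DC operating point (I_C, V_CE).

Thevenize the base divider: V_Th = V_CC·R_2/(R_1+R_2) = 16×68/218 = 4.99 V, R_Th = R_1‖R_2 = 46.8 kΩ.
Base-emitter loop: V_Th = I_B·R_Th + V_BE + (β+1)I_B·R_E, so I_B = (4.99 − 0.7) / (46.8 + 251×0.68) = 0.0197 mA.
I_C = β·I_B = 250×0.0197 = 4.93 mA, and I_E = (β+1)I_B = 4.95 mA.
V_CE = V_CC − I_C·R_C − I_E·R_E = 16 − 4.93×1.5 − 4.95×0.68 = 5.23 V.
V_CE = 5.23 V > 0.2 V confirms active-region operation.

I_C ≈ 4.9 mA, V_CE ≈ 5.2 V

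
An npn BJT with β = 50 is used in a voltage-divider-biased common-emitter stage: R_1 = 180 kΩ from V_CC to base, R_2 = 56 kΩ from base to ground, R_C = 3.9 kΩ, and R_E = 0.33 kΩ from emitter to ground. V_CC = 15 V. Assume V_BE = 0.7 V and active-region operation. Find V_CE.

Thevenize the base divider: V_Th = V_CC·R_2/(R_1+R_2) = 15×56/236 = 3.56 V, R_Th = R_1‖R_2 = 42.7 kΩ.
Base-emitter loop: V_Th = I_B·R_Th + V_BE + (β+1)I_B·R_E, so I_B = (3.56 − 0.7) / (42.7 + 51×0.33) = 0.048 mA.
I_C = β·I_B = 50×0.048 = 2.4 mA, and I_E = (β+1)I_B = 2.45 mA.
V_CE = V_CC − I_C·R_C − I_E·R_E = 15 − 2.4×3.9 − 2.45×0.33 = 4.83 V.
V_CE = 4.83 V > 0.2 V confirms active-region operation.

V_CE ≈ 4.8 V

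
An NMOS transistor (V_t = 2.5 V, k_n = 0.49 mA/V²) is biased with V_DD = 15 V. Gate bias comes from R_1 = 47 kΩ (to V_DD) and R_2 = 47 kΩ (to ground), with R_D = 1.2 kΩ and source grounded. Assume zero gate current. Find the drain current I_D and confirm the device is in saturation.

I_D ≈ 6.1 mA

V_G = V_DD·R_2/(R_1+R_2) = 15×47/94 = 7.5 V. With the source grounded, V_GS = V_G = 7.5 V.
Assume saturation: I_D = (k_n/2)(V_GS − V_t)² = (0.49/2)×(7.5 − 2.5)² = 0.245×5² = 6.12 mA.
V_DS = V_DD − I_D·R_D = 15 − 6.12×1.2 = 7.65 V.
Saturation requires V_DS ≥ V_GS − V_t = 5 V; 7.65 ≥ 5 ✓.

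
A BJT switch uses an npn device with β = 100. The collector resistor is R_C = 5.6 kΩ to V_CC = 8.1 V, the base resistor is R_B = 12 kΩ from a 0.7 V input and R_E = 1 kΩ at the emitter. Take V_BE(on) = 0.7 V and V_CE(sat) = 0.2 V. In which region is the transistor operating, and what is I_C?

V_BB = 0.7 V ≤ V_BE(on) = 0.7 V, so the base-emitter junction is not forward biased.
The transistor is in cutoff: I_B = I_C = 0.

cutoff; I_C ≈ 0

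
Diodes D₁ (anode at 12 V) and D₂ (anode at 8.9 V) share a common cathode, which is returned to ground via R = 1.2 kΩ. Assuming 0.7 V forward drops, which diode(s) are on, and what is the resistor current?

Only D₁ conducts; I_R ≈ 9.4 mA

Assume both conduct. Then node N would need to be at both 12−0.7 = 11.3 V and 8.9−0.7 = 8.2 V, which is impossible.
Assume only D₁ conducts: V_N = 12 − 0.7 = 11.3 V, so I_R = 11.3/1.2 = 9.42 mA.
Check D₂: its anode-to-cathode voltage is 8.9 − 11.3 = -2.4 V < 0.7 V, so it is off. The assumption is consistent.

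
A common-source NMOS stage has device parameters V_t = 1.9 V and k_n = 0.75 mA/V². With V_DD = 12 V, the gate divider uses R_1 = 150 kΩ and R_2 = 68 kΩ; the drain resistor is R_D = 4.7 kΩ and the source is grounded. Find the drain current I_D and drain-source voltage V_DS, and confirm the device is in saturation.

I_D ≈ 1.3 mA, V_DS ≈ 6 V

V_G = V_DD·R_2/(R_1+R_2) = 12×68/218 = 3.74 V. With the source grounded, V_GS = V_G = 3.74 V.
Assume saturation: I_D = (k_n/2)(V_GS − V_t)² = (0.75/2)×(3.74 − 1.9)² = 0.375×1.84² = 1.27 mA.
V_DS = V_DD − I_D·R_D = 12 − 1.27×4.7 = 6.01 V.
Saturation requires V_DS ≥ V_GS − V_t = 1.84 V; 6.01 ≥ 1.84 ✓.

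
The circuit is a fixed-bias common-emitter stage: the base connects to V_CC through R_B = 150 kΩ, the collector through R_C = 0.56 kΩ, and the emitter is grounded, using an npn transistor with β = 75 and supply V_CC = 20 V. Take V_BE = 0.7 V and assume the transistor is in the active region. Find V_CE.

V_CE ≈ 15 V

Base loop: V_CC = I_B·R_B + V_BE, so I_B = (20 − 0.7)/150 kΩ = 0.129 mA.
In the active region I_C = β·I_B = 75 × 0.129 = 9.65 mA.
Collector loop: V_CE = V_CC − I_C·R_C = 20 − 9.65×0.56 = 14.6 V.
Since V_CE = 14.6 V > V_CE(sat) ≈ 0.2 V, the transistor is in the active region as assumed.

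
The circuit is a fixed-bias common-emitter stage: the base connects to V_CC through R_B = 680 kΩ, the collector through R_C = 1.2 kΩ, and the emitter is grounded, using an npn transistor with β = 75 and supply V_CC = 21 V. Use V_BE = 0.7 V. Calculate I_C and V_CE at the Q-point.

Base loop: V_CC = I_B·R_B + V_BE, so I_B = (21 − 0.7)/680 kΩ = 0.0299 mA.
In the active region I_C = β·I_B = 75 × 0.0299 = 2.24 mA.
Collector loop: V_CE = V_CC − I_C·R_C = 21 − 2.24×1.2 = 18.3 V.
Since V_CE = 18.3 V > V_CE(sat) ≈ 0.2 V, the transistor is in the active region as assumed.

I_C ≈ 2.2 mA, V_CE ≈ 18 V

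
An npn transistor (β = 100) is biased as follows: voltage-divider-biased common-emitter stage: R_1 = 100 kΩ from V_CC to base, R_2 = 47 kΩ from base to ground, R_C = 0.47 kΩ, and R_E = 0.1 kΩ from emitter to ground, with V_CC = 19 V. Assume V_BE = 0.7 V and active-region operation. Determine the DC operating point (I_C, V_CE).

Thevenize the base divider: V_Th = V_CC·R_2/(R_1+R_2) = 19×47/147 = 6.07 V, R_Th = R_1‖R_2 = 32 kΩ.
Base-emitter loop: V_Th = I_B·R_Th + V_BE + (β+1)I_B·R_E, so I_B = (6.07 − 0.7) / (32 + 101×0.1) = 0.128 mA.
I_C = β·I_B = 100×0.128 = 12.8 mA, and I_E = (β+1)I_B = 12.9 mA.
V_CE = V_CC − I_C·R_C − I_E·R_E = 19 − 12.8×0.47 − 12.9×0.1 = 11.7 V.
V_CE = 11.7 V > 0.2 V confirms active-region operation.

I_C ≈ 13 mA, V_CE ≈ 12 V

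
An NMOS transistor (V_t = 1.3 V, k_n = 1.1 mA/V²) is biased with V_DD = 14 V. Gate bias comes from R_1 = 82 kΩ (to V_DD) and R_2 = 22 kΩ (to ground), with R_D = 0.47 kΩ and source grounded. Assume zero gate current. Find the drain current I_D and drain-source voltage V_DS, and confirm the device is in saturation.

I_D ≈ 1.5 mA, V_DS ≈ 13 V

V_G = V_DD·R_2/(R_1+R_2) = 14×22/104 = 2.96 V. With the source grounded, V_GS = V_G = 2.96 V.
Assume saturation: I_D = (k_n/2)(V_GS − V_t)² = (1.1/2)×(2.96 − 1.3)² = 0.55×1.66² = 1.52 mA.
V_DS = V_DD − I_D·R_D = 14 − 1.52×0.47 = 13.3 V.
Saturation requires V_DS ≥ V_GS − V_t = 1.66 V; 13.3 ≥ 1.66 ✓.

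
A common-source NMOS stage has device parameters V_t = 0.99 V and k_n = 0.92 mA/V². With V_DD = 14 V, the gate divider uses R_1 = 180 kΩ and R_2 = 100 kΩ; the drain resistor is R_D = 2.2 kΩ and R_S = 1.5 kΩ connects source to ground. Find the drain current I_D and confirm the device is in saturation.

V_G = V_DD·R_2/(R_1+R_2) = 14×100/280 = 5 V.
Assume saturation: I_D = (k_n/2)(V_GS − V_t)² with V_GS = V_G − I_D·R_S = 5 − 1.5·I_D.
Substituting gives 1.04·I_D² − 6.53·I_D + 7.4 = 0, with roots I_D = 1.48 or 4.83 mA.
The root I_D = 4.83 mA gives V_GS = -2.25 V ≤ V_t, so take I_D = 1.48 mA.
Then V_GS = 2.78 V and V_DS = V_DD − I_D(R_D+R_S) = 14 − 1.48×3.7 = 8.53 V.
Saturation requires V_DS ≥ V_GS − V_t = 1.79 V; 8.53 ≥ 1.79 ✓.

I_D ≈ 1.5 mA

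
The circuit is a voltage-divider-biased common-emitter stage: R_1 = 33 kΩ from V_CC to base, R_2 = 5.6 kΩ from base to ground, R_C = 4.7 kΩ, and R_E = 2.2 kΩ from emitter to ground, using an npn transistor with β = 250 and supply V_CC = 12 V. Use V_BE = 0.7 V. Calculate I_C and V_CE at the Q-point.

I_C ≈ 0.47 mA, V_CE ≈ 8.8 V

Thevenize the base divider: V_Th = V_CC·R_2/(R_1+R_2) = 12×5.6/38.6 = 1.74 V, R_Th = R_1‖R_2 = 4.79 kΩ.
Base-emitter loop: V_Th = I_B·R_Th + V_BE + (β+1)I_B·R_E, so I_B = (1.74 − 0.7) / (4.79 + 251×2.2) = 0.00187 mA.
I_C = β·I_B = 250×0.00187 = 0.467 mA, and I_E = (β+1)I_B = 0.469 mA.
V_CE = V_CC − I_C·R_C − I_E·R_E = 12 − 0.467×4.7 − 0.469×2.2 = 8.77 V.
V_CE = 8.77 V > 0.2 V confirms active-region operation.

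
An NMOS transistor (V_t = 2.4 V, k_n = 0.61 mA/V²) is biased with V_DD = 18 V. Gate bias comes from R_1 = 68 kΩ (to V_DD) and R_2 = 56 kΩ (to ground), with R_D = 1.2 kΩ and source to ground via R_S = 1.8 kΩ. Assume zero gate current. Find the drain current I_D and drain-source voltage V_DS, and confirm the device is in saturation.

V_G = V_DD·R_2/(R_1+R_2) = 18×56/124 = 8.13 V.
Assume saturation: I_D = (k_n/2)(V_GS − V_t)² with V_GS = V_G − I_D·R_S = 8.13 − 1.8·I_D.
Substituting gives 0.988·I_D² − 7.29·I_D + 10 = 0, with roots I_D = 1.82 or 5.55 mA.
The root I_D = 5.55 mA gives V_GS = -1.87 V ≤ V_t, so take I_D = 1.82 mA.
Then V_GS = 4.85 V and V_DS = V_DD − I_D(R_D+R_S) = 18 − 1.82×3 = 12.5 V.
Saturation requires V_DS ≥ V_GS − V_t = 2.45 V; 12.5 ≥ 2.45 ✓.

I_D ≈ 1.8 mA, V_DS ≈ 13 V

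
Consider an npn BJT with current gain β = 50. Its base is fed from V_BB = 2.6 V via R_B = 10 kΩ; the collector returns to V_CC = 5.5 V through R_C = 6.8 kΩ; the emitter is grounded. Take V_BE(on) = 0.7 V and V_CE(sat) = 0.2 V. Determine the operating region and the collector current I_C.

Assume active: I_B = (2.6 − 0.7)/10 = 0.19 mA, giving I_C = β·I_B = 9.5 mA.
But then V_CE = 5.5 − 9.5×6.8 = -59.1 V < V_CE(sat) = 0.2 V — impossible in the active region.
So the transistor is saturated. With V_CE = 0.2 V, I_C = (V_CC − 0.2)/R_C = 5.3/6.8 = 0.779 mA.
Check: β·I_B = 9.5 mA > I_C = 0.779 mA, confirming saturation.

saturation; I_C ≈ 0.78 mA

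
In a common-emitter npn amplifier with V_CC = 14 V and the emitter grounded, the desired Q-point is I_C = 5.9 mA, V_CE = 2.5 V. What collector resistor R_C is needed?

Collector loop: V_CC = I_C·R_C + V_CE.
R_C = (V_CC − V_CE)/I_C = (14 − 2.5)/5.9 = 1.95 kΩ.

R_C ≈ 1.9 kΩ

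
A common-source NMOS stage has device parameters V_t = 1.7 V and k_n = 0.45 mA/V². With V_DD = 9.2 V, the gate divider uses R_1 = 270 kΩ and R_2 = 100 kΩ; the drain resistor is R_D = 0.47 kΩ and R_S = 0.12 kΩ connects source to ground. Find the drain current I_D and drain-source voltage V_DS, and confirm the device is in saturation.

I_D ≈ 0.13 mA, V_DS ≈ 9.1 V

V_G = V_DD·R_2/(R_1+R_2) = 9.2×100/370 = 2.49 V.
Assume saturation: I_D = (k_n/2)(V_GS − V_t)² with V_GS = V_G − I_D·R_S = 2.49 − 0.12·I_D.
Substituting gives 0.00324·I_D² − 1.04·I_D + 0.139 = 0, with roots I_D = 0.134 or 322 mA.
The root I_D = 322 mA gives V_GS = -36.1 V ≤ V_t, so take I_D = 0.134 mA.
Then V_GS = 2.47 V and V_DS = V_DD − I_D(R_D+R_S) = 9.2 − 0.134×0.59 = 9.12 V.
Saturation requires V_DS ≥ V_GS − V_t = 0.77 V; 9.12 ≥ 0.77 ✓.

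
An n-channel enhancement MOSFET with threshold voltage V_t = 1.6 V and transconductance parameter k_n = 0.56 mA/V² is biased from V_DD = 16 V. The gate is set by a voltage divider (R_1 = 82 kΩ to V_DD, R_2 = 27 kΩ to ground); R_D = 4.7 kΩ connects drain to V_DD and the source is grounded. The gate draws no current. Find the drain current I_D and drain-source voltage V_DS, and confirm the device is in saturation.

V_G = V_DD·R_2/(R_1+R_2) = 16×27/109 = 3.96 V. With the source grounded, V_GS = V_G = 3.96 V.
Assume saturation: I_D = (k_n/2)(V_GS − V_t)² = (0.56/2)×(3.96 − 1.6)² = 0.28×2.36² = 1.56 mA.
V_DS = V_DD − I_D·R_D = 16 − 1.56×4.7 = 8.65 V.
Saturation requires V_DS ≥ V_GS − V_t = 2.36 V; 8.65 ≥ 2.36 ✓.

I_D ≈ 1.6 mA, V_DS ≈ 8.6 V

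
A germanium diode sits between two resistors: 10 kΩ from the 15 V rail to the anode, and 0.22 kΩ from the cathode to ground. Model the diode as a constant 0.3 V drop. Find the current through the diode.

I ≈ 1.4 mA

The two resistors are in series with the diode, so KVL gives 15 = I·10 + 0.3 + I·0.22.
I = (15 − 0.3) / (10 + 0.22) kΩ = 14.7 / 10.2 = 1.44 mA.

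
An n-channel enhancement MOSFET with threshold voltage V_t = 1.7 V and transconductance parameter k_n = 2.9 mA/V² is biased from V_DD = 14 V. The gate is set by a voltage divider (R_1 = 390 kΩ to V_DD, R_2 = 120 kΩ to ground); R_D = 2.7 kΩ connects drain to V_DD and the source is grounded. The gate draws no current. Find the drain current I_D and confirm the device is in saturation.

V_G = V_DD·R_2/(R_1+R_2) = 14×120/510 = 3.29 V. With the source grounded, V_GS = V_G = 3.29 V.
Assume saturation: I_D = (k_n/2)(V_GS − V_t)² = (2.9/2)×(3.29 − 1.7)² = 1.45×1.59² = 3.68 mA.
V_DS = V_DD − I_D·R_D = 14 − 3.68×2.7 = 4.05 V.
Saturation requires V_DS ≥ V_GS − V_t = 1.59 V; 4.05 ≥ 1.59 ✓.

I_D ≈ 3.7 mA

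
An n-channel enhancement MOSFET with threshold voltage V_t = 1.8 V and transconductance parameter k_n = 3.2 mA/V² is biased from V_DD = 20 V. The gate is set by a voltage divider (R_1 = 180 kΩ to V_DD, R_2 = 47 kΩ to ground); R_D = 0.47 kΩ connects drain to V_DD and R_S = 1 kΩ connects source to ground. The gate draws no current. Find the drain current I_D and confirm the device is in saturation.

I_D ≈ 1.4 mA

V_G = V_DD·R_2/(R_1+R_2) = 20×47/227 = 4.14 V.
Assume saturation: I_D = (k_n/2)(V_GS − V_t)² with V_GS = V_G − I_D·R_S = 4.14 − 1·I_D.
Substituting gives 1.6·I_D² − 8.49·I_D + 8.77 = 0, with roots I_D = 1.4 or 3.9 mA.
The root I_D = 3.9 mA gives V_GS = 0.238 V ≤ V_t, so take I_D = 1.4 mA.
Then V_GS = 2.74 V and V_DS = V_DD − I_D(R_D+R_S) = 20 − 1.4×1.47 = 17.9 V.
Saturation requires V_DS ≥ V_GS − V_t = 0.937 V; 17.9 ≥ 0.937 ✓.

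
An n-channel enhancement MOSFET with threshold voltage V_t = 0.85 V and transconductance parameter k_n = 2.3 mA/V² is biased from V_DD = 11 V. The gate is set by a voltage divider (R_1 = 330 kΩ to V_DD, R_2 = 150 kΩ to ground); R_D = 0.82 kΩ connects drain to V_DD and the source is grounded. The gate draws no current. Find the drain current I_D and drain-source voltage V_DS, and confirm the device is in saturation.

I_D ≈ 7.7 mA, V_DS ≈ 4.7 V

V_G = V_DD·R_2/(R_1+R_2) = 11×150/480 = 3.44 V. With the source grounded, V_GS = V_G = 3.44 V.
Assume saturation: I_D = (k_n/2)(V_GS − V_t)² = (2.3/2)×(3.44 − 0.85)² = 1.15×2.59² = 7.7 mA.
V_DS = V_DD − I_D·R_D = 11 − 7.7×0.82 = 4.69 V.
Saturation requires V_DS ≥ V_GS − V_t = 2.59 V; 4.69 ≥ 2.59 ✓.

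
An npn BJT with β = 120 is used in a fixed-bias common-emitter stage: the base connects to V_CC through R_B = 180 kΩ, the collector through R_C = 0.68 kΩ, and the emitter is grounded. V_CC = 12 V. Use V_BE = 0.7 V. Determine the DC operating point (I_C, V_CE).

Base loop: V_CC = I_B·R_B + V_BE, so I_B = (12 − 0.7)/180 kΩ = 0.0628 mA.
In the active region I_C = β·I_B = 120 × 0.0628 = 7.53 mA.
Collector loop: V_CE = V_CC − I_C·R_C = 12 − 7.53×0.68 = 6.88 V.
Since V_CE = 6.88 V > V_CE(sat) ≈ 0.2 V, the transistor is in the active region as assumed.

I_C ≈ 7.5 mA, V_CE ≈ 6.9 V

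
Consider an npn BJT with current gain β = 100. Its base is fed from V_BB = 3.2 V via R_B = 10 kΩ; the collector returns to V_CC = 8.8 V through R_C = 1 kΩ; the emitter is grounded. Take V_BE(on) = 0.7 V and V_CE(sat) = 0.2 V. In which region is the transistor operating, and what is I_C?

saturation; I_C ≈ 8.6 mA

Assume active: I_B = (3.2 − 0.7)/10 = 0.25 mA, giving I_C = β·I_B = 25 mA.
But then V_CE = 8.8 − 25×1 = -16.2 V < V_CE(sat) = 0.2 V — impossible in the active region.
So the transistor is saturated. With V_CE = 0.2 V, I_C = (V_CC − 0.2)/R_C = 8.6/1 = 8.6 mA.
Check: β·I_B = 25 mA > I_C = 8.6 mA, confirming saturation.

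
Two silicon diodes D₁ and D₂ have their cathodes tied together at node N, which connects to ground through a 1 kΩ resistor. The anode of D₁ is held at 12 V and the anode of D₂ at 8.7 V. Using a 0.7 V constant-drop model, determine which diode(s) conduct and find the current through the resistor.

Assume both conduct. Then node N would need to be at both 12−0.7 = 11.3 V and 8.7−0.7 = 8 V, which is impossible.
Assume only D₁ conducts: V_N = 12 − 0.7 = 11.3 V, so I_R = 11.3/1 = 11.3 mA.
Check D₂: its anode-to-cathode voltage is 8.7 − 11.3 = -2.6 V < 0.7 V, so it is off. The assumption is consistent.

Only D₁ conducts; I_R ≈ 11 mA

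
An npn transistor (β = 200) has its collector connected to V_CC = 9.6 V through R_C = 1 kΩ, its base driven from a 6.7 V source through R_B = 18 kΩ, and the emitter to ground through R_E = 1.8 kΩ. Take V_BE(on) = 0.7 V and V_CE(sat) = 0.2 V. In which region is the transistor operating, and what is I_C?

Assume active. Base-emitter loop: I_B = (V_BB − V_BE)/(R_B + (β+1)R_E) = (6.7 − 0.7)/(18 + 201×1.8) = 0.0158 mA.
I_C = β·I_B = 200×0.0158 = 3.16 mA.
V_CE = V_CC − I_C·R_C − I_E·R_E = 9.6 − 3.16×1 − 3.18×1.8 = 0.725 V > V_CE(sat), so the active-region assumption holds.

active; I_C ≈ 3.2 mA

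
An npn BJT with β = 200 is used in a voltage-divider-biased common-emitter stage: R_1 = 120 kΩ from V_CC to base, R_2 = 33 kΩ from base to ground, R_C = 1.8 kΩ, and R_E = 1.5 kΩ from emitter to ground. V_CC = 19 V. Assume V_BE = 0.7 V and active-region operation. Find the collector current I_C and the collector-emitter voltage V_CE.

I_C ≈ 2.1 mA, V_CE ≈ 12 V

Thevenize the base divider: V_Th = V_CC·R_2/(R_1+R_2) = 19×33/153 = 4.1 V, R_Th = R_1‖R_2 = 25.9 kΩ.
Base-emitter loop: V_Th = I_B·R_Th + V_BE + (β+1)I_B·R_E, so I_B = (4.1 − 0.7) / (25.9 + 201×1.5) = 0.0104 mA.
I_C = β·I_B = 200×0.0104 = 2.08 mA, and I_E = (β+1)I_B = 2.09 mA.
V_CE = V_CC − I_C·R_C − I_E·R_E = 19 − 2.08×1.8 − 2.09×1.5 = 12.1 V.
V_CE = 12.1 V > 0.2 V confirms active-region operation.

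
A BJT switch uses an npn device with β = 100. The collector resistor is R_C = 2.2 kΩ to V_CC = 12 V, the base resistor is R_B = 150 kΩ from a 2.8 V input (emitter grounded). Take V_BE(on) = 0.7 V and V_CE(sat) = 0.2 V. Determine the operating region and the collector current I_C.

Assume active. Base-emitter loop: I_B = (V_BB − V_BE)/R_B = (2.8 − 0.7)/150 = 0.014 mA.
I_C = β·I_B = 100×0.014 = 1.4 mA.
V_CE = V_CC − I_C·R_C = 12 − 1.4×2.2 = 8.92 V > V_CE(sat), so the active-region assumption holds.

active; I_C ≈ 1.4 mA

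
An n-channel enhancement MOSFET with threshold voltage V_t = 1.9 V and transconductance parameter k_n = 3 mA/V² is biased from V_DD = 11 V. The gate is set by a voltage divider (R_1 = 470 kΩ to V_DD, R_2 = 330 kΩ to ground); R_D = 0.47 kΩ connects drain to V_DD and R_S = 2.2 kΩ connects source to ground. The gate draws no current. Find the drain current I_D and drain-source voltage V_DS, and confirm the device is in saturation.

I_D ≈ 0.86 mA, V_DS ≈ 8.7 V

V_G = V_DD·R_2/(R_1+R_2) = 11×330/800 = 4.54 V.
Assume saturation: I_D = (k_n/2)(V_GS − V_t)² with V_GS = V_G − I_D·R_S = 4.54 − 2.2·I_D.
Substituting gives 7.26·I_D² − 18.4·I_D + 10.4 = 0, with roots I_D = 0.856 or 1.68 mA.
The root I_D = 1.68 mA gives V_GS = 0.842 V ≤ V_t, so take I_D = 0.856 mA.
Then V_GS = 2.66 V and V_DS = V_DD − I_D(R_D+R_S) = 11 − 0.856×2.67 = 8.72 V.
Saturation requires V_DS ≥ V_GS − V_t = 0.755 V; 8.72 ≥ 0.755 ✓.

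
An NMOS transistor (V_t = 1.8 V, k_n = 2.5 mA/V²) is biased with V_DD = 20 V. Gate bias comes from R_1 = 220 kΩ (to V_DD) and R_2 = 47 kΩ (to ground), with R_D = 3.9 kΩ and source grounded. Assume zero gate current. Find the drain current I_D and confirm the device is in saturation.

I_D ≈ 3.7 mA

V_G = V_DD·R_2/(R_1+R_2) = 20×47/267 = 3.52 V. With the source grounded, V_GS = V_G = 3.52 V.
Assume saturation: I_D = (k_n/2)(V_GS − V_t)² = (2.5/2)×(3.52 − 1.8)² = 1.25×1.72² = 3.7 mA.
V_DS = V_DD − I_D·R_D = 20 − 3.7×3.9 = 5.57 V.
Saturation requires V_DS ≥ V_GS − V_t = 1.72 V; 5.57 ≥ 1.72 ✓.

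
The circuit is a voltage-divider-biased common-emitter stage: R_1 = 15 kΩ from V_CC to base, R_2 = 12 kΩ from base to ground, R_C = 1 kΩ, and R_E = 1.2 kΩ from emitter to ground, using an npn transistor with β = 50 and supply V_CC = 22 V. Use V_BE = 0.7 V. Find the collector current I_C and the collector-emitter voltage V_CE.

I_C ≈ 6.7 mA, V_CE ≈ 7.1 V

Thevenize the base divider: V_Th = V_CC·R_2/(R_1+R_2) = 22×12/27 = 9.78 V, R_Th = R_1‖R_2 = 6.67 kΩ.
Base-emitter loop: V_Th = I_B·R_Th + V_BE + (β+1)I_B·R_E, so I_B = (9.78 − 0.7) / (6.67 + 51×1.2) = 0.134 mA.
I_C = β·I_B = 50×0.134 = 6.69 mA, and I_E = (β+1)I_B = 6.82 mA.
V_CE = V_CC − I_C·R_C − I_E·R_E = 22 − 6.69×1 − 6.82×1.2 = 7.13 V.
V_CE = 7.13 V > 0.2 V confirms active-region operation.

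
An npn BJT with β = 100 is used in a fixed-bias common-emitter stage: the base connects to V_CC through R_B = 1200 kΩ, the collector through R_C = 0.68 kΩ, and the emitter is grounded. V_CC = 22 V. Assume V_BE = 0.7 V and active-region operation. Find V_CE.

Base loop: V_CC = I_B·R_B + V_BE, so I_B = (22 − 0.7)/1200 kΩ = 0.0178 mA.
In the active region I_C = β·I_B = 100 × 0.0178 = 1.78 mA.
Collector loop: V_CE = V_CC − I_C·R_C = 22 − 1.78×0.68 = 20.8 V.
Since V_CE = 20.8 V > V_CE(sat) ≈ 0.2 V, the transistor is in the active region as assumed.

V_CE ≈ 21 V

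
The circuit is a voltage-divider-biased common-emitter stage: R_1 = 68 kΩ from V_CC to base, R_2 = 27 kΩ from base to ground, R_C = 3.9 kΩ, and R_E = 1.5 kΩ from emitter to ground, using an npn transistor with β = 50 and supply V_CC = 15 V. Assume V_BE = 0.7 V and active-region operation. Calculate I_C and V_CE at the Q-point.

I_C ≈ 1.9 mA, V_CE ≈ 4.9 V

Thevenize the base divider: V_Th = V_CC·R_2/(R_1+R_2) = 15×27/95 = 4.26 V, R_Th = R_1‖R_2 = 19.3 kΩ.
Base-emitter loop: V_Th = I_B·R_Th + V_BE + (β+1)I_B·R_E, so I_B = (4.26 − 0.7) / (19.3 + 51×1.5) = 0.0372 mA.
I_C = β·I_B = 50×0.0372 = 1.86 mA, and I_E = (β+1)I_B = 1.9 mA.
V_CE = V_CC − I_C·R_C − I_E·R_E = 15 − 1.86×3.9 − 1.9×1.5 = 4.9 V.
V_CE = 4.9 V > 0.2 V confirms active-region operation.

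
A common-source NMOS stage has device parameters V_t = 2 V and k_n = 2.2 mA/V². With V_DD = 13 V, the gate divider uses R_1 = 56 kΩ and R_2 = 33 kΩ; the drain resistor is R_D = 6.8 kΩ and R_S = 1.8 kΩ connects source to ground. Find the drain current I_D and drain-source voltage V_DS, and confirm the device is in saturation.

V_G = V_DD·R_2/(R_1+R_2) = 13×33/89 = 4.82 V.
Assume saturation: I_D = (k_n/2)(V_GS − V_t)² with V_GS = V_G − I_D·R_S = 4.82 − 1.8·I_D.
Substituting gives 3.56·I_D² − 12.2·I_D + 8.75 = 0, with roots I_D = 1.03 or 2.38 mA.
The root I_D = 2.38 mA gives V_GS = 0.528 V ≤ V_t, so take I_D = 1.03 mA.
Then V_GS = 2.97 V and V_DS = V_DD − I_D(R_D+R_S) = 13 − 1.03×8.6 = 4.15 V.
Saturation requires V_DS ≥ V_GS − V_t = 0.967 V; 4.15 ≥ 0.967 ✓.

I_D ≈ 1 mA, V_DS ≈ 4.1 V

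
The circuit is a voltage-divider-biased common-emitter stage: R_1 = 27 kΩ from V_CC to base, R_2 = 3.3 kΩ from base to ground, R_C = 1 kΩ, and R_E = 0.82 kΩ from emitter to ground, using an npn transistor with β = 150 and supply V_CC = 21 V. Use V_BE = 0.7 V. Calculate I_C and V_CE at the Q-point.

I_C ≈ 1.9 mA, V_CE ≈ 18 V

Thevenize the base divider: V_Th = V_CC·R_2/(R_1+R_2) = 21×3.3/30.3 = 2.29 V, R_Th = R_1‖R_2 = 2.94 kΩ.
Base-emitter loop: V_Th = I_B·R_Th + V_BE + (β+1)I_B·R_E, so I_B = (2.29 − 0.7) / (2.94 + 151×0.82) = 0.0125 mA.
I_C = β·I_B = 150×0.0125 = 1.88 mA, and I_E = (β+1)I_B = 1.89 mA.
V_CE = V_CC − I_C·R_C − I_E·R_E = 21 − 1.88×1 − 1.89×0.82 = 17.6 V.
V_CE = 17.6 V > 0.2 V confirms active-region operation.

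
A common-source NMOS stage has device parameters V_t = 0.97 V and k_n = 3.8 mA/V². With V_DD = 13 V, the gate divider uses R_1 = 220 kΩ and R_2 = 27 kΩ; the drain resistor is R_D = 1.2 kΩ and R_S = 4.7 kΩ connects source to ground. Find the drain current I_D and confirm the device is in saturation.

I_D ≈ 0.059 mA

V_G = V_DD·R_2/(R_1+R_2) = 13×27/247 = 1.42 V.
Assume saturation: I_D = (k_n/2)(V_GS − V_t)² with V_GS = V_G − I_D·R_S = 1.42 − 4.7·I_D.
Substituting gives 42·I_D² − 9.06·I_D + 0.387 = 0, with roots I_D = 0.0586 or 0.157 mA.
The root I_D = 0.157 mA gives V_GS = 0.682 V ≤ V_t, so take I_D = 0.0586 mA.
Then V_GS = 1.15 V and V_DS = V_DD − I_D(R_D+R_S) = 13 − 0.0586×5.9 = 12.7 V.
Saturation requires V_DS ≥ V_GS − V_t = 0.176 V; 12.7 ≥ 0.176 ✓.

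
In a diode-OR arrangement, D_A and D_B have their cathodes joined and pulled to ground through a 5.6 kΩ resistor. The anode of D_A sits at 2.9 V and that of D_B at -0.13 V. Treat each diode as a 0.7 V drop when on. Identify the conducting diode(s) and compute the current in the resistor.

Assume both conduct. Then node N would need to be at both 2.9−0.7 = 2.2 V and -0.13−0.7 = -0.83 V, which is impossible.
Assume only D_A conducts: V_N = 2.9 − 0.7 = 2.2 V, so I_R = 2.2/5.6 = 0.393 mA.
Check D_B: its anode-to-cathode voltage is -0.13 − 2.2 = -2.33 V < 0.7 V, so it is off. The assumption is consistent.

Only D_A conducts; I_R ≈ 0.39 mA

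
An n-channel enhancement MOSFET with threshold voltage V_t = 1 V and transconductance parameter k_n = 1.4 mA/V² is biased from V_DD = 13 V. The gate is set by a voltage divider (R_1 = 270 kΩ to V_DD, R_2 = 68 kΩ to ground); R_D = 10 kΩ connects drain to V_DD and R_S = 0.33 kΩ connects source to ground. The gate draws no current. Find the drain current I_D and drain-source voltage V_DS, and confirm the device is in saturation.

V_G = V_DD·R_2/(R_1+R_2) = 13×68/338 = 2.62 V.
Assume saturation: I_D = (k_n/2)(V_GS − V_t)² with V_GS = V_G − I_D·R_S = 2.62 − 0.33·I_D.
Substituting gives 0.0762·I_D² − 1.75·I_D + 1.83 = 0, with roots I_D = 1.1 or 21.8 mA.
The root I_D = 21.8 mA gives V_GS = -4.58 V ≤ V_t, so take I_D = 1.1 mA.
Then V_GS = 2.25 V and V_DS = V_DD − I_D(R_D+R_S) = 13 − 1.1×10.3 = 1.65 V.
Saturation requires V_DS ≥ V_GS − V_t = 1.25 V; 1.65 ≥ 1.25 ✓.

I_D ≈ 1.1 mA, V_DS ≈ 1.7 V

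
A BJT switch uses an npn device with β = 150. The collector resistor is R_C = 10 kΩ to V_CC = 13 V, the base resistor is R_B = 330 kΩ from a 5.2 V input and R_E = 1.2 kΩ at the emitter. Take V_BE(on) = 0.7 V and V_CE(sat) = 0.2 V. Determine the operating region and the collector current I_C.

saturation; I_C ≈ 1.1 mA

Assume active: I_B = (5.2 − 0.7)/(330 + 151×1.2) = 0.0088 mA, I_C = β·I_B = 1.32 mA.
Then V_CE = 13 − 1.32×10 − 1.33×1.2 = -1.8 V < 0.2 V — the active assumption fails.
Re-solve with V_CE = 0.2 V. KCL at the emitter: V_E/R_E = (V_BB−0.7−V_E)/R_B + (V_CC−0.2−V_E)/R_C, giving V_E = 1.38 V.
I_C = (V_CC − 0.2 − V_E)/R_C = (12.8 − 1.38)/10 = 1.14 mA.
Check: I_B = (4.5 − 1.38)/330 = 0.00945 mA, and β·I_B = 1.42 mA > I_C, confirming saturation.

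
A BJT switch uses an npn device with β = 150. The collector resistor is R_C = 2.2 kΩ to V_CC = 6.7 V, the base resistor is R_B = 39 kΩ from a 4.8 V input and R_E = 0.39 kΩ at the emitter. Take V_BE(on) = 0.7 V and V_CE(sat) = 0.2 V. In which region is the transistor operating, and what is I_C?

Assume active: I_B = (4.8 − 0.7)/(39 + 151×0.39) = 0.0419 mA, I_C = β·I_B = 6.28 mA.
Then V_CE = 6.7 − 6.28×2.2 − 6.32×0.39 = -9.59 V < 0.2 V — the active assumption fails.
Re-solve with V_CE = 0.2 V. KCL at the emitter: V_E/R_E = (V_BB−0.7−V_E)/R_B + (V_CC−0.2−V_E)/R_C, giving V_E = 1.01 V.
I_C = (V_CC − 0.2 − V_E)/R_C = (6.5 − 1.01)/2.2 = 2.5 mA.
Check: I_B = (4.1 − 1.01)/39 = 0.0794 mA, and β·I_B = 11.9 mA > I_C, confirming saturation.

saturation; I_C ≈ 2.5 mA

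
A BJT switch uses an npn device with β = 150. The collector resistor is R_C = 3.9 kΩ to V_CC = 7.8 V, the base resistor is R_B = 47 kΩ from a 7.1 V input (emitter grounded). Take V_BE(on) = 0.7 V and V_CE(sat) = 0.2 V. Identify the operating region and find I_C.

saturation; I_C ≈ 1.9 mA

Assume active: I_B = (7.1 − 0.7)/47 = 0.136 mA, giving I_C = β·I_B = 20.4 mA.
But then V_CE = 7.8 − 20.4×3.9 = -71.9 V < V_CE(sat) = 0.2 V — impossible in the active region.
So the transistor is saturated. With V_CE = 0.2 V, I_C = (V_CC − 0.2)/R_C = 7.6/3.9 = 1.95 mA.
Check: β·I_B = 20.4 mA > I_C = 1.95 mA, confirming saturation.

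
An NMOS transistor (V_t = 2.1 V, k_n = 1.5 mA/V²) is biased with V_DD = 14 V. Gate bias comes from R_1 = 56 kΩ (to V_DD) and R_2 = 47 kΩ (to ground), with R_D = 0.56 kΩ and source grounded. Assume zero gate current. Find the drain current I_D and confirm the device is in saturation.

I_D ≈ 14 mA

V_G = V_DD·R_2/(R_1+R_2) = 14×47/103 = 6.39 V. With the source grounded, V_GS = V_G = 6.39 V.
Assume saturation: I_D = (k_n/2)(V_GS − V_t)² = (1.5/2)×(6.39 − 2.1)² = 0.75×4.29² = 13.8 mA.
V_DS = V_DD − I_D·R_D = 14 − 13.8×0.56 = 6.28 V.
Saturation requires V_DS ≥ V_GS − V_t = 4.29 V; 6.28 ≥ 4.29 ✓.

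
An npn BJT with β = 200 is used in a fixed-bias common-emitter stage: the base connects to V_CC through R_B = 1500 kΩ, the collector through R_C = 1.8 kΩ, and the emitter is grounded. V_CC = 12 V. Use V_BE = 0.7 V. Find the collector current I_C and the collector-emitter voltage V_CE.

Base loop: V_CC = I_B·R_B + V_BE, so I_B = (12 − 0.7)/1500 kΩ = 0.00753 mA.
In the active region I_C = β·I_B = 200 × 0.00753 = 1.51 mA.
Collector loop: V_CE = V_CC − I_C·R_C = 12 − 1.51×1.8 = 9.29 V.
Since V_CE = 9.29 V > V_CE(sat) ≈ 0.2 V, the transistor is in the active region as assumed.

I_C ≈ 1.5 mA, V_CE ≈ 9.3 V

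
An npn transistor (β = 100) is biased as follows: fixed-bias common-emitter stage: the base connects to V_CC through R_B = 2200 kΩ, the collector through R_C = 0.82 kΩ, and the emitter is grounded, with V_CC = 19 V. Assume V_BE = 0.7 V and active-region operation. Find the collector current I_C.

Base loop: V_CC = I_B·R_B + V_BE, so I_B = (19 − 0.7)/2200 kΩ = 0.00832 mA.
In the active region I_C = β·I_B = 100 × 0.00832 = 0.832 mA.
Collector loop: V_CE = V_CC − I_C·R_C = 19 − 0.832×0.82 = 18.3 V.
Since V_CE = 18.3 V > V_CE(sat) ≈ 0.2 V, the transistor is in the active region as assumed.

I_C ≈ 0.83 mA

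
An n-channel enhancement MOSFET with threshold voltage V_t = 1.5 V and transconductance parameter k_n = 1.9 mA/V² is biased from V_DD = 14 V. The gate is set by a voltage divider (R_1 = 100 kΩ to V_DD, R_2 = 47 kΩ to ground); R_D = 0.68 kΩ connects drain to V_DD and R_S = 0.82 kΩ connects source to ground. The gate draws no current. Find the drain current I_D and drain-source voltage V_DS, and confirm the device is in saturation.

V_G = V_DD·R_2/(R_1+R_2) = 14×47/147 = 4.48 V.
Assume saturation: I_D = (k_n/2)(V_GS − V_t)² with V_GS = V_G − I_D·R_S = 4.48 − 0.82·I_D.
Substituting gives 0.639·I_D² − 5.64·I_D + 8.41 = 0, with roots I_D = 1.9 or 6.92 mA.
The root I_D = 6.92 mA gives V_GS = -1.2 V ≤ V_t, so take I_D = 1.9 mA.
Then V_GS = 2.92 V and V_DS = V_DD − I_D(R_D+R_S) = 14 − 1.9×1.5 = 11.1 V.
Saturation requires V_DS ≥ V_GS − V_t = 1.42 V; 11.1 ≥ 1.42 ✓.

I_D ≈ 1.9 mA, V_DS ≈ 11 V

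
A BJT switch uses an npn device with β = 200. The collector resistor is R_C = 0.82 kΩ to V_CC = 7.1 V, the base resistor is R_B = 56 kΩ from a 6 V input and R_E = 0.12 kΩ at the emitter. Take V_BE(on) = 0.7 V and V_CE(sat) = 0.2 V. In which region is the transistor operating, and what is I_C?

Assume active: I_B = (6 − 0.7)/(56 + 201×0.12) = 0.0662 mA, I_C = β·I_B = 13.2 mA.
Then V_CE = 7.1 − 13.2×0.82 − 13.3×0.12 = -5.34 V < 0.2 V — the active assumption fails.
Re-solve with V_CE = 0.2 V. KCL at the emitter: V_E/R_E = (V_BB−0.7−V_E)/R_B + (V_CC−0.2−V_E)/R_C, giving V_E = 0.889 V.
I_C = (V_CC − 0.2 − V_E)/R_C = (6.9 − 0.889)/0.82 = 7.33 mA.
Check: I_B = (5.3 − 0.889)/56 = 0.0788 mA, and β·I_B = 15.8 mA > I_C, confirming saturation.

saturation; I_C ≈ 7.3 mA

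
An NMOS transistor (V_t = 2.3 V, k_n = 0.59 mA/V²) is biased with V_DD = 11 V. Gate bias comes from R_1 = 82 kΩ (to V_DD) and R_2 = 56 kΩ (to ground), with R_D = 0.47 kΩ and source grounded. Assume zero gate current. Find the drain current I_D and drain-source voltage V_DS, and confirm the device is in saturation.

I_D ≈ 1.4 mA, V_DS ≈ 10 V

V_G = V_DD·R_2/(R_1+R_2) = 11×56/138 = 4.46 V. With the source grounded, V_GS = V_G = 4.46 V.
Assume saturation: I_D = (k_n/2)(V_GS − V_t)² = (0.59/2)×(4.46 − 2.3)² = 0.295×2.16² = 1.38 mA.
V_DS = V_DD − I_D·R_D = 11 − 1.38×0.47 = 10.4 V.
Saturation requires V_DS ≥ V_GS − V_t = 2.16 V; 10.4 ≥ 2.16 ✓.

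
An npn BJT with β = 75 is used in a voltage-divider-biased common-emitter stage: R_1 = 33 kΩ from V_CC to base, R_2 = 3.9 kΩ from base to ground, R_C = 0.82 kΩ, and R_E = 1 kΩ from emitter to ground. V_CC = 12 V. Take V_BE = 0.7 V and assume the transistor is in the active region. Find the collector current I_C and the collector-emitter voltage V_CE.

Thevenize the base divider: V_Th = V_CC·R_2/(R_1+R_2) = 12×3.9/36.9 = 1.27 V, R_Th = R_1‖R_2 = 3.49 kΩ.
Base-emitter loop: V_Th = I_B·R_Th + V_BE + (β+1)I_B·R_E, so I_B = (1.27 − 0.7) / (3.49 + 76×1) = 0.00715 mA.
I_C = β·I_B = 75×0.00715 = 0.536 mA, and I_E = (β+1)I_B = 0.543 mA.
V_CE = V_CC − I_C·R_C − I_E·R_E = 12 − 0.536×0.82 − 0.543×1 = 11 V.
V_CE = 11 V > 0.2 V confirms active-region operation.

I_C ≈ 0.54 mA, V_CE ≈ 11 V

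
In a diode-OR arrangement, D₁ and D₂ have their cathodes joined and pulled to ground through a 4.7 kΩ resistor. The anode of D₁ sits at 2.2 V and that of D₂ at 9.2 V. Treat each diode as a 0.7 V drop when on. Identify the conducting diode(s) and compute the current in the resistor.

Assume both conduct. Then node N would need to be at both 2.2−0.7 = 1.5 V and 9.2−0.7 = 8.5 V, which is impossible.
Assume only D₂ conducts: V_N = 9.2 − 0.7 = 8.5 V, so I_R = 8.5/4.7 = 1.81 mA.
Check D₁: its anode-to-cathode voltage is 2.2 − 8.5 = -6.3 V < 0.7 V, so it is off. The assumption is consistent.

Only D₂ conducts; I_R ≈ 1.8 mA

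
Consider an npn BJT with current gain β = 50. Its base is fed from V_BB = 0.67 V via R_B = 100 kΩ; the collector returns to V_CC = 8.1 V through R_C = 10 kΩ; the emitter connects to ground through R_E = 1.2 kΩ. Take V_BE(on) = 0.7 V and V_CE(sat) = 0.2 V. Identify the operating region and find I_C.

cutoff; I_C ≈ 0

V_BB = 0.67 V ≤ V_BE(on) = 0.7 V, so the base-emitter junction is not forward biased.
The transistor is in cutoff: I_B = I_C = 0.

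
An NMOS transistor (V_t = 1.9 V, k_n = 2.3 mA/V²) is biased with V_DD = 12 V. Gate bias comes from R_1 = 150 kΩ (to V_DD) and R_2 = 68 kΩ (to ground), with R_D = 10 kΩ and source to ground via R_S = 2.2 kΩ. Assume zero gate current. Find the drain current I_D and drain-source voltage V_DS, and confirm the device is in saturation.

I_D ≈ 0.53 mA, V_DS ≈ 5.5 V

V_G = V_DD·R_2/(R_1+R_2) = 12×68/218 = 3.74 V.
Assume saturation: I_D = (k_n/2)(V_GS − V_t)² with V_GS = V_G − I_D·R_S = 3.74 − 2.2·I_D.
Substituting gives 5.57·I_D² − 10.3·I_D + 3.91 = 0, with roots I_D = 0.529 or 1.33 mA.
The root I_D = 1.33 mA gives V_GS = 0.826 V ≤ V_t, so take I_D = 0.529 mA.
Then V_GS = 2.58 V and V_DS = V_DD − I_D(R_D+R_S) = 12 − 0.529×12.2 = 5.54 V.
Saturation requires V_DS ≥ V_GS − V_t = 0.678 V; 5.54 ≥ 0.678 ✓.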